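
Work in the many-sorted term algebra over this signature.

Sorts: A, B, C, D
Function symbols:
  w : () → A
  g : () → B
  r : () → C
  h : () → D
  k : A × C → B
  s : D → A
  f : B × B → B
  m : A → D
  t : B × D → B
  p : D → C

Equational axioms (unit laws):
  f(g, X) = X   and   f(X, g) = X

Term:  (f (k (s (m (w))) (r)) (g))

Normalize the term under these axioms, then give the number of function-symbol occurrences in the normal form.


1. (f (k (s (m (w))) (r)) (g))  →  (k (s (m (w))) (r))
normal form: (k (s (m (w))) (r))

size = 5


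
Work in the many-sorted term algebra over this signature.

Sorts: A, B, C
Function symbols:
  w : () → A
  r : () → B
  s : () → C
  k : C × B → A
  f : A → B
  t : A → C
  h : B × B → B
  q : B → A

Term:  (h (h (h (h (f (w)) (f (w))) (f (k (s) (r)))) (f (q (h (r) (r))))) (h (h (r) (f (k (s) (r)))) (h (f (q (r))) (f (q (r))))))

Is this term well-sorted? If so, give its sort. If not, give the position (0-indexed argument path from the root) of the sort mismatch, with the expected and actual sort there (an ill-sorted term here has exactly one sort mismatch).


          (w) : A
        (f (w)) : B
          (w) : A
        (f (w)) : B
      (h (f (w)) (f (w))) : B
          (s) : C
          (r) : B
        (k (s) (r)) : A
      (f (k (s) (r))) : B
    (h (h (f (w)) (f (w))) (f (k (s) (r)))) : B
          (r) : B
          (r) : B
        (h (r) (r)) : B
      (q (h (r) (r))) : A
    (f (q (h (r) (r)))) : B
  (h (h (h (f (w)) (f (w))) (f (k (s) (r)))) (f (q (h (r) (r))))) : B
      (r) : B
          (s) : C
          (r) : B
        (k (s) (r)) : A
      (f (k (s) (r))) : B
    (h (r) (f (k (s) (r)))) : B
          (r) : B
        (q (r)) : A
      (f (q (r))) : B
          (r) : B
        (q (r)) : A
      (f (q (r))) : B
    (h (f (q (r))) (f (q (r)))) : B
  (h (h (r) (f (k (s) (r)))) (h (f (q (r))) (f (q (r))))) : B
(h (h (h (h (f (w)) (f (w))) (f (k (s) (r)))) (f (q (h (r) (r))))) (h (h (r) (f (k (s) (r)))) (h (f (q (r))) (f (q (r)))))) : B

well-sorted; sort = B


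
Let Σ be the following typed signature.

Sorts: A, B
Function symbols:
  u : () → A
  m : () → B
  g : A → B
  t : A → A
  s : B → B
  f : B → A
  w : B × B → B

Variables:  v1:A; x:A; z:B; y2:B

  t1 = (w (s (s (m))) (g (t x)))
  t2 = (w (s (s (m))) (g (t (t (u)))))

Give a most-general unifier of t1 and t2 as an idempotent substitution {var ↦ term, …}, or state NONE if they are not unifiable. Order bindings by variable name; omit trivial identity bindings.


{x ↦ (t (u))}


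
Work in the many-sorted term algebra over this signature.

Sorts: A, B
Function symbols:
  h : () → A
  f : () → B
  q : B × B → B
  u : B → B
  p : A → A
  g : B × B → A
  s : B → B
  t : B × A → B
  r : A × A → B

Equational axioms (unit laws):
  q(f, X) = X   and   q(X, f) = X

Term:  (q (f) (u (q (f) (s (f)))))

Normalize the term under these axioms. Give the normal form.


normal form = (u (s (f)))

1. (q (f) (u (q (f) (s (f)))))  →  (u (q (f) (s (f))))
2. (u (q (f) (s (f))))  →  (u (s (f)))


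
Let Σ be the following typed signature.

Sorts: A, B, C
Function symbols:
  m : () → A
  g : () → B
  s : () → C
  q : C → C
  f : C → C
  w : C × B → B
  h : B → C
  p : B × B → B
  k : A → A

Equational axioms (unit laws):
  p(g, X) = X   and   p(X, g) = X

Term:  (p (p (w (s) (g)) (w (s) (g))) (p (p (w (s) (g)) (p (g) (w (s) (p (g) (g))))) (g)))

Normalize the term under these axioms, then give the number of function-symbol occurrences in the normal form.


size = 15

1. (p (p (w (s) (g)) (w (s) (g))) (p (p (w (s) (g)) (p (g) (w (s) (p (g) (g))))) (g)))  →  (p (p (w (s) (g)) (w (s) (g))) (p (w (s) (g)) (p (g) (w (s) (p (g) (g))))))
2. (p (p (w (s) (g)) (w (s) (g))) (p (w (s) (g)) (p (g) (w (s) (p (g) (g))))))  →  (p (p (w (s) (g)) (w (s) (g))) (p (w (s) (g)) (w (s) (p (g) (g)))))
3. (p (p (w (s) (g)) (w (s) (g))) (p (w (s) (g)) (w (s) (p (g) (g)))))  →  (p (p (w (s) (g)) (w (s) (g))) (p (w (s) (g)) (w (s) (g))))
normal form: (p (p (w (s) (g)) (w (s) (g))) (p (w (s) (g)) (w (s) (g))))


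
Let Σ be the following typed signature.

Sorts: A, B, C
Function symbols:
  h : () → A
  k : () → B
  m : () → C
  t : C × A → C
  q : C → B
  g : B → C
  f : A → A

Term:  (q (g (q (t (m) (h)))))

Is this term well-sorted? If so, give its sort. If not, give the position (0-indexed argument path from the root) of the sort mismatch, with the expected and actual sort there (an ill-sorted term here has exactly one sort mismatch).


        (m) : C
        (h) : A
      (t (m) (h)) : C
    (q (t (m) (h))) : B
  (g (q (t (m) (h)))) : C
(q (g (q (t (m) (h))))) : B

well-sorted; sort = B


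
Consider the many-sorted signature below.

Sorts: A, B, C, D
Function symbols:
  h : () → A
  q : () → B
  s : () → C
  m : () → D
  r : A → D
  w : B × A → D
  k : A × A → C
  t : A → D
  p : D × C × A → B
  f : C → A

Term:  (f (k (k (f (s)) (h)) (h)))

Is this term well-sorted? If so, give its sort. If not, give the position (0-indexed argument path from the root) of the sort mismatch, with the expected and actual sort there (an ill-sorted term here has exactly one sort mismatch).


        (s) : C
      (f (s)) : A
      (h) : A
    (k (f (s)) (h)) : C
    (h) : A
  (k (k (f (s)) (h)) (h)) : ✗ arg 0 at [0, 0] has sort C, expected A

ill-sorted at position [0, 0]: expected A, got C


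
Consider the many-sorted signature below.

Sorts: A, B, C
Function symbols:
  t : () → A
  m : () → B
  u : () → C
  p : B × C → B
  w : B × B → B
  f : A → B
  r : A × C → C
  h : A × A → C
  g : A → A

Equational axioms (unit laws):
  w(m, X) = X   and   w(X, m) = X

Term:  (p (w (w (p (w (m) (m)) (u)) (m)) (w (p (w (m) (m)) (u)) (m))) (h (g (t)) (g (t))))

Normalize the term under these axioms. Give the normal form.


normal form = (p (w (p (m) (u)) (p (m) (u))) (h (g (t)) (g (t))))

1. (p (w (w (p (w (m) (m)) (u)) (m)) (w (p (w (m) (m)) (u)) (m))) (h (g (t)) (g (t))))  →  (p (w (p (w (m) (m)) (u)) (w (p (w (m) (m)) (u)) (m))) (h (g (t)) (g (t))))
2. (p (w (p (w (m) (m)) (u)) (w (p (w (m) (m)) (u)) (m))) (h (g (t)) (g (t))))  →  (p (w (p (m) (u)) (w (p (w (m) (m)) (u)) (m))) (h (g (t)) (g (t))))
3. (p (w (p (m) (u)) (w (p (w (m) (m)) (u)) (m))) (h (g (t)) (g (t))))  →  (p (w (p (m) (u)) (p (w (m) (m)) (u))) (h (g (t)) (g (t))))
4. (p (w (p (m) (u)) (p (w (m) (m)) (u))) (h (g (t)) (g (t))))  →  (p (w (p (m) (u)) (p (m) (u))) (h (g (t)) (g (t))))


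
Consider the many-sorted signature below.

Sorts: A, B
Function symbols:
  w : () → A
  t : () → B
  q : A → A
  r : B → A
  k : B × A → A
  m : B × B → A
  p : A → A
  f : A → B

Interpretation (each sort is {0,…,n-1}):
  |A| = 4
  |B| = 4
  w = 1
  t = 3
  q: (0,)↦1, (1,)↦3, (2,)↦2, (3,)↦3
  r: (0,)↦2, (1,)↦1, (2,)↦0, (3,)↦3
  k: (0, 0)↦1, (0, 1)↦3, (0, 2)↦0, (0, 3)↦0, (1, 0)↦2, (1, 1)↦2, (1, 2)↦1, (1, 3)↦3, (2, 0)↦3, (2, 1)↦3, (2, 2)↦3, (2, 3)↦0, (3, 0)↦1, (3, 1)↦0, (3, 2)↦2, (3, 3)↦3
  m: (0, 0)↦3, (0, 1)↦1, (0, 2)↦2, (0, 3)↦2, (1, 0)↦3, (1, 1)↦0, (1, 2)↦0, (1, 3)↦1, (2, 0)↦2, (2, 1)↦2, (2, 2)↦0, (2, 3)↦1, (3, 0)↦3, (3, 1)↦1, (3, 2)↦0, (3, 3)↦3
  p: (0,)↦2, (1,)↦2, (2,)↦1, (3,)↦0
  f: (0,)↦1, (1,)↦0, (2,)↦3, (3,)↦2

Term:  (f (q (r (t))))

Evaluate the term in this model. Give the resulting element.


value = 2

  t = 3
  (r (t)) = r(3,) = 3
  (q (r (t))) = q(3,) = 3
  (f (q (r (t)))) = f(3,) = 2


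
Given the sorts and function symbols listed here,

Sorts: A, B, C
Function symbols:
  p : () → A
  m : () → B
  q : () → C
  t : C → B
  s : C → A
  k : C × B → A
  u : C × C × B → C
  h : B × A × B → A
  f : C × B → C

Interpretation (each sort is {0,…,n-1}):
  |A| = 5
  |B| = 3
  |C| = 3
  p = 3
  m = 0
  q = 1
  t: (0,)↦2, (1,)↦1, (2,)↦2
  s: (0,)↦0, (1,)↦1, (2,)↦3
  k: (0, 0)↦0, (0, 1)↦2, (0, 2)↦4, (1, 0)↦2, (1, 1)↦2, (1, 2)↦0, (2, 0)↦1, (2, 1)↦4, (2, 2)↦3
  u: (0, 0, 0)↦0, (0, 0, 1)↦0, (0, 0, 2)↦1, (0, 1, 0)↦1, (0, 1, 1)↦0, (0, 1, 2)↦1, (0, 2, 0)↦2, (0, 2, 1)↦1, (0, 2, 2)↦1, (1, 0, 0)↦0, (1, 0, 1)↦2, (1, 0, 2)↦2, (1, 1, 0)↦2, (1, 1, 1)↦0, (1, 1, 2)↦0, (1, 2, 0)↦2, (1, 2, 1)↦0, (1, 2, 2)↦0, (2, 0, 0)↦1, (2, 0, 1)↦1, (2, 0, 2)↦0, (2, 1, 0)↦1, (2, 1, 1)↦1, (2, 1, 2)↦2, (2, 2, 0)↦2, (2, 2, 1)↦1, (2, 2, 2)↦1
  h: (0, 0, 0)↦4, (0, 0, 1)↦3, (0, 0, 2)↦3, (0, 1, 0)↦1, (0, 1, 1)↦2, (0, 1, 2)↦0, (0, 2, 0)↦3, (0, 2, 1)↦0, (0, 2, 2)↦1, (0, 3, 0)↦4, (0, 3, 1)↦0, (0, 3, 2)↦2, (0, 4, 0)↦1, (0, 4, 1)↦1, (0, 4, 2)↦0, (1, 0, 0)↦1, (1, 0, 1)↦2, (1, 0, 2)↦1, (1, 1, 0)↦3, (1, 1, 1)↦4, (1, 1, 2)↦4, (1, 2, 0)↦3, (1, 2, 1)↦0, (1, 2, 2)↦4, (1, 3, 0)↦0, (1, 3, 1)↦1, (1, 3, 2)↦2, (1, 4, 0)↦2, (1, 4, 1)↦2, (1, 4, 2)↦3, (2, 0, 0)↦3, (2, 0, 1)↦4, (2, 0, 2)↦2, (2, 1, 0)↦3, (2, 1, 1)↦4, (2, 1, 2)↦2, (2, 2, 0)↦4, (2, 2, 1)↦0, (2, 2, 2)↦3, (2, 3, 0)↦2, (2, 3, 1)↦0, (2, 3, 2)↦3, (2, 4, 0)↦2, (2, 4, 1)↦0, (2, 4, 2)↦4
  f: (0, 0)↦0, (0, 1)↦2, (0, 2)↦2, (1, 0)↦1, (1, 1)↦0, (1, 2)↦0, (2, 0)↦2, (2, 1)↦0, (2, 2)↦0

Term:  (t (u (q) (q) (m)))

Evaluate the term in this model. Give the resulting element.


  q = 1
  q = 1
  m = 0
  (u (q) (q) (m)) = u(1, 1, 0) = 2
  (t (u (q) (q) (m))) = t(2,) = 2

value = 2


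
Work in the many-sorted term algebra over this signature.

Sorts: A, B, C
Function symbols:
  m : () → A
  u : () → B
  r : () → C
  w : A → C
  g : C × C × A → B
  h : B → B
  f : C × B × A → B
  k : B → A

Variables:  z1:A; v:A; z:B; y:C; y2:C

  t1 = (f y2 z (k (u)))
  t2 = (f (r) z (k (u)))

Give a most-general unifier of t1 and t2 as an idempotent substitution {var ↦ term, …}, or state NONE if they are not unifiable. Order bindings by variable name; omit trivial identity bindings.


{y2 ↦ (r)}


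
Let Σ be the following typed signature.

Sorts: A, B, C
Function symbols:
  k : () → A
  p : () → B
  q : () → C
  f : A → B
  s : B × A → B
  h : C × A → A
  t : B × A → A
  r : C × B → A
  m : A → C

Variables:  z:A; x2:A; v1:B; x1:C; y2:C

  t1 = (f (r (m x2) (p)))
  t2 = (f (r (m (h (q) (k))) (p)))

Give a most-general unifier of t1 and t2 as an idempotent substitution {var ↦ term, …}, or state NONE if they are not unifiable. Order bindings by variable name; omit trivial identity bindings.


{x2 ↦ (h (q) (k))}


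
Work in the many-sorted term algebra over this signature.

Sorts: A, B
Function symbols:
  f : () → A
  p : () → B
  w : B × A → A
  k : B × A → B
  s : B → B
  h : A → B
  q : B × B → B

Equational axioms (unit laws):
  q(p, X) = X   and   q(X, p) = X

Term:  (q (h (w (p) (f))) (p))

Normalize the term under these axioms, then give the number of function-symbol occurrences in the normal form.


size = 4

1. (q (h (w (p) (f))) (p))  →  (h (w (p) (f)))
normal form: (h (w (p) (f)))


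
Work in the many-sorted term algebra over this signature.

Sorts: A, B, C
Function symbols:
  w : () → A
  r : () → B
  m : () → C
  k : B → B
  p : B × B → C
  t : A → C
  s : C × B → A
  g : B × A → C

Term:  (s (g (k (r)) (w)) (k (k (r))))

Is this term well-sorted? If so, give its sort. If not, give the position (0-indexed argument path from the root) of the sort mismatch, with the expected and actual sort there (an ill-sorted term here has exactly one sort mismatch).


      (r) : B
    (k (r)) : B
    (w) : A
  (g (k (r)) (w)) : C
      (r) : B
    (k (r)) : B
  (k (k (r))) : B
(s (g (k (r)) (w)) (k (k (r)))) : A

well-sorted; sort = A


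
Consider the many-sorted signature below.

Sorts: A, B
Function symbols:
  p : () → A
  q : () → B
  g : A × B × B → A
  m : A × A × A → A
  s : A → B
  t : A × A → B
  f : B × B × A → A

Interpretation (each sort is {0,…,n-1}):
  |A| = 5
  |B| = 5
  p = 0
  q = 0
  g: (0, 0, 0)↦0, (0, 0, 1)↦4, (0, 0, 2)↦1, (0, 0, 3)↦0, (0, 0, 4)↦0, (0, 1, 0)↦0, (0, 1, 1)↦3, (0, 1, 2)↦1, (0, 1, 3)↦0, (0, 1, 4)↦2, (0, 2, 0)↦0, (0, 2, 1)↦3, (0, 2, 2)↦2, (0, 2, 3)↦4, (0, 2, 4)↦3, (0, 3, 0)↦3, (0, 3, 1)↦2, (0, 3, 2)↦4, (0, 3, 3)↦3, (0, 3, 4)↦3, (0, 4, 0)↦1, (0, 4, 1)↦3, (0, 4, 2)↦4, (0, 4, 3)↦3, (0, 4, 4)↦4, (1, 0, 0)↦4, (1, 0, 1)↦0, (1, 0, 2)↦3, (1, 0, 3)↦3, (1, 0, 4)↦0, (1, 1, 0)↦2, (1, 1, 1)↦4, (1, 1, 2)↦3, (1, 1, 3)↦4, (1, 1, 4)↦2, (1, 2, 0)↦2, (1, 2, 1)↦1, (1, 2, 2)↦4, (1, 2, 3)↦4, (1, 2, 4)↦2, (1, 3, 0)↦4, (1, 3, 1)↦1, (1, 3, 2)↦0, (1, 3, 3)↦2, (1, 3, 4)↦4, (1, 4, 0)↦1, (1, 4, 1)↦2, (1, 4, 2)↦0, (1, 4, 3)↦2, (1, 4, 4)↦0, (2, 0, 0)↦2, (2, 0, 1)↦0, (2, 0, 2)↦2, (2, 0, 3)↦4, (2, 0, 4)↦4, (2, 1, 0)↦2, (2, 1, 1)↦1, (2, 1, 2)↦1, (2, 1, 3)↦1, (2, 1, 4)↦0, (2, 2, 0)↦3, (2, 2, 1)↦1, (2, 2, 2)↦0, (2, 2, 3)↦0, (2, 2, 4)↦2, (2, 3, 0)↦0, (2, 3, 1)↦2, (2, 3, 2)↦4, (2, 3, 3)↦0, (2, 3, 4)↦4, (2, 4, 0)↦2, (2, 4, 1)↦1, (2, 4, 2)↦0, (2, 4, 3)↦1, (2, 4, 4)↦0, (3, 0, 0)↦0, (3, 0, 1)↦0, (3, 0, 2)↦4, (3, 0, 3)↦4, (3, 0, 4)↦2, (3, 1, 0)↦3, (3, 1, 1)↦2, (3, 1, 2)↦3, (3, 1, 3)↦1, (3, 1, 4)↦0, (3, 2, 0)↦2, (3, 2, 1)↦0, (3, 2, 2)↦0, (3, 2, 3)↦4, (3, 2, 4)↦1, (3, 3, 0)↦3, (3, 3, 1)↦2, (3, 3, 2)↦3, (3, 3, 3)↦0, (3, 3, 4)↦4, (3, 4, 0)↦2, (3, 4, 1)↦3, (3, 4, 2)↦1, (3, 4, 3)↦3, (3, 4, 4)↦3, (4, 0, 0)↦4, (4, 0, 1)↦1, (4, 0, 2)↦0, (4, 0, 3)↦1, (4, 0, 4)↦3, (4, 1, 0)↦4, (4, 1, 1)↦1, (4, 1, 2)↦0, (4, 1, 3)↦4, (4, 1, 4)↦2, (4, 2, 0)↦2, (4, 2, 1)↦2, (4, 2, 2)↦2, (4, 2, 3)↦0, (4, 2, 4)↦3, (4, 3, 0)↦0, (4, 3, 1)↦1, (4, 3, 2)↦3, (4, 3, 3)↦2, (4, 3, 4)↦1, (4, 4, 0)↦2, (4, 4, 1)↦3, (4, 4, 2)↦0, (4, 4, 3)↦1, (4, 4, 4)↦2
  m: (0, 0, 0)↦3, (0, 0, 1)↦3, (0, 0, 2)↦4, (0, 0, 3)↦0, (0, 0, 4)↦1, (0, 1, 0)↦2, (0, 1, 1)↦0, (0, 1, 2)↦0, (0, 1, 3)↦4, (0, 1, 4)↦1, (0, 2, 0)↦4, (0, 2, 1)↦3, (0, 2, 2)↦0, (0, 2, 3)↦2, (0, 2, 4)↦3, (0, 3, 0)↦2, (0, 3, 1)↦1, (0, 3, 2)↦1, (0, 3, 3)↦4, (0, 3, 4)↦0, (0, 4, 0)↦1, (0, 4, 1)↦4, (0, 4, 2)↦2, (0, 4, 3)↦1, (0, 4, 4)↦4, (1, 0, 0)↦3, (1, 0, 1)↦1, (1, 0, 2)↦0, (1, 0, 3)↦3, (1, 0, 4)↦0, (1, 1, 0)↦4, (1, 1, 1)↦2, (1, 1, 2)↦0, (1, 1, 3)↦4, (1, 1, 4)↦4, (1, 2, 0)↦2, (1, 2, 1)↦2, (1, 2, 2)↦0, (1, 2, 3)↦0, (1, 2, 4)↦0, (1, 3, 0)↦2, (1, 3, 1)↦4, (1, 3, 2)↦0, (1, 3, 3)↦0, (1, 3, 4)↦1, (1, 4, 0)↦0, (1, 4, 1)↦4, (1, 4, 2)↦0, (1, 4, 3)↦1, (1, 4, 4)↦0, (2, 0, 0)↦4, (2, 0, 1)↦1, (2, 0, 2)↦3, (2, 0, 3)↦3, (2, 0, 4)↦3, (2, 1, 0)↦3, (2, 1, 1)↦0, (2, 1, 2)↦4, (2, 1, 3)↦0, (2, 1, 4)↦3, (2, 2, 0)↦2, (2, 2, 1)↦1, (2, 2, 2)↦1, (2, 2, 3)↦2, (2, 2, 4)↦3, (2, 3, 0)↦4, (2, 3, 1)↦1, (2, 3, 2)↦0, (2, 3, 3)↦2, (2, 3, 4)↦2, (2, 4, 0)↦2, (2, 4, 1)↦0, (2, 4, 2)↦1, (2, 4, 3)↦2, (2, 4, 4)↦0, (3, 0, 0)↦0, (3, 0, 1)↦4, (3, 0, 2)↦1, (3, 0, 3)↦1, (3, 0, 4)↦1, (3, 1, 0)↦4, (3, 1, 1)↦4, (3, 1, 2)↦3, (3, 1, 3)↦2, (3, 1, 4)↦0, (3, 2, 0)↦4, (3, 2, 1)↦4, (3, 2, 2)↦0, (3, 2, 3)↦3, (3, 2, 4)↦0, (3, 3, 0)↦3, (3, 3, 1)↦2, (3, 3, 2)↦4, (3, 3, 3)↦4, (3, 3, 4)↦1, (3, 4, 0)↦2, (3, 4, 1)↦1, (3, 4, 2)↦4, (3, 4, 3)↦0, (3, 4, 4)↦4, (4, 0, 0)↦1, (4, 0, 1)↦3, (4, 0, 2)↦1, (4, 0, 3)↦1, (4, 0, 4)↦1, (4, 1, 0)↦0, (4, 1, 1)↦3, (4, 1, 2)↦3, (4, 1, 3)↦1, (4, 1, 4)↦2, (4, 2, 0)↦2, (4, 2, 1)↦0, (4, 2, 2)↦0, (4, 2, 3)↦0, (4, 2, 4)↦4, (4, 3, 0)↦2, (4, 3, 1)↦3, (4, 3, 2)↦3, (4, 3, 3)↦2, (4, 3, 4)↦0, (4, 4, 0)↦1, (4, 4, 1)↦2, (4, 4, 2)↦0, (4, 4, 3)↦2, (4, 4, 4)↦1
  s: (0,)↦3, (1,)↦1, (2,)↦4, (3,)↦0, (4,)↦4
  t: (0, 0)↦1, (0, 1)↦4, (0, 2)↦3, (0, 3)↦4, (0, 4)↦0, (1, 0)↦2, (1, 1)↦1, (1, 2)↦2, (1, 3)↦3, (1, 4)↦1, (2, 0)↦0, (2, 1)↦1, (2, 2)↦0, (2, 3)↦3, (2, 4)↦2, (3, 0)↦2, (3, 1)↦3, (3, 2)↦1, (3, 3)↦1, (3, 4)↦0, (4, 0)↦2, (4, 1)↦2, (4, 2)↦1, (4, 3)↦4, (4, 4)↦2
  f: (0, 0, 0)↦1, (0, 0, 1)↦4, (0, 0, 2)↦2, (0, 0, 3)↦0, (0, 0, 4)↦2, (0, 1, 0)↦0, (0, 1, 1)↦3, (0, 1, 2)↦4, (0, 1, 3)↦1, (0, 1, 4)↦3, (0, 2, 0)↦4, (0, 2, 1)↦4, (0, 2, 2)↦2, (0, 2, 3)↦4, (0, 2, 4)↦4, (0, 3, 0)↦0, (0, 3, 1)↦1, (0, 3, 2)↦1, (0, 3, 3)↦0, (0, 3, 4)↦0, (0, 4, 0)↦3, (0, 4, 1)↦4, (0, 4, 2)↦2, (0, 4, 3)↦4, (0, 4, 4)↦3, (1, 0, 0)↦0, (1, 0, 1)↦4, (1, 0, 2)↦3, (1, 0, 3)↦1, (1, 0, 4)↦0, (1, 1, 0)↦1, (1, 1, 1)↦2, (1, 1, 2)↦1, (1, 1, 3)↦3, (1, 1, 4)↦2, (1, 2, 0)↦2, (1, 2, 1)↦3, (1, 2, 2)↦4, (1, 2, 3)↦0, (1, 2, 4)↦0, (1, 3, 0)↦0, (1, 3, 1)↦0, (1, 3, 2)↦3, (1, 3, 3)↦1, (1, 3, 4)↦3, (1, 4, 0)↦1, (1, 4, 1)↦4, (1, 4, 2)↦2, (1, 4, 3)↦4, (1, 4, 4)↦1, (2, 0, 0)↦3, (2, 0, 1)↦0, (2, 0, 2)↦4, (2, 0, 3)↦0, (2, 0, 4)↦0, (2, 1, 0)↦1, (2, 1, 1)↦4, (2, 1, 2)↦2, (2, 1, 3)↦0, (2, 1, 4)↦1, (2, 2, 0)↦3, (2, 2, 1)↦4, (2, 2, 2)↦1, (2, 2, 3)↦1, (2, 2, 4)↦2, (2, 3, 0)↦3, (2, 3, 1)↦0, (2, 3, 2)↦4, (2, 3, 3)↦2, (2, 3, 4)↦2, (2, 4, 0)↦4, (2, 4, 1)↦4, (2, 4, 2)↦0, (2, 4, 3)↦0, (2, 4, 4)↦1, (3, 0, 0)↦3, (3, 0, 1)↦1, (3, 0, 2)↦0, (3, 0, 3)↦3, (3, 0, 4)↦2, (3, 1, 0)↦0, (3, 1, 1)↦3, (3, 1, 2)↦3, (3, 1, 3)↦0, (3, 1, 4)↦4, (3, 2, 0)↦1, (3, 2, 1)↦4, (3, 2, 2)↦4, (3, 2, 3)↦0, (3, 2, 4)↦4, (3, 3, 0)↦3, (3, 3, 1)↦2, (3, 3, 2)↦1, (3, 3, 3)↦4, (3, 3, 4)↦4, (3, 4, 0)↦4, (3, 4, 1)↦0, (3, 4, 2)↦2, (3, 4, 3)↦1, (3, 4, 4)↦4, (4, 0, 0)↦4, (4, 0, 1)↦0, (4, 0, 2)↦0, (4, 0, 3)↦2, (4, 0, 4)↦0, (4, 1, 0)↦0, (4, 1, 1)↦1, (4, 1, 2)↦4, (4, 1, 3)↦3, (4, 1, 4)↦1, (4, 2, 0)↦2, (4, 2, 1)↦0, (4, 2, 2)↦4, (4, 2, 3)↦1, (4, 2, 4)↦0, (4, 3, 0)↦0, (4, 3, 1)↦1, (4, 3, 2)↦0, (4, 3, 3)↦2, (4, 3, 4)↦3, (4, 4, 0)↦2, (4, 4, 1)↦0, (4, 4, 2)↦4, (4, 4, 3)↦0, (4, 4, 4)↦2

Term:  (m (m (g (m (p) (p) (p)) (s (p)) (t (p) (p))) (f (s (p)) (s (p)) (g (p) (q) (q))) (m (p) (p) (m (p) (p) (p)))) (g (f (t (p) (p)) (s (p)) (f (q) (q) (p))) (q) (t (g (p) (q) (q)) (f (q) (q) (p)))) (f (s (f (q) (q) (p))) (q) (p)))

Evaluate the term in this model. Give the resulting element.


value = 1

  p = 0
  p = 0
  p = 0
  (m (p) (p) (p)) = m(0, 0, 0) = 3
  p = 0
  (s (p)) = s(0,) = 3
  p = 0
  p = 0
  (t (p) (p)) = t(0, 0) = 1
  (g (m (p) (p) (p)) (s (p)) (t (p) (p))) = g(3, 3, 1) = 2
  p = 0
  (s (p)) = s(0,) = 3
  p = 0
  (s (p)) = s(0,) = 3
  p = 0
  q = 0
  q = 0
  (g (p) (q) (q)) = g(0, 0, 0) = 0
  (f (s (p)) (s (p)) (g (p) (q) (q))) = f(3, 3, 0) = 3
  p = 0
  p = 0
  p = 0
  p = 0
  p = 0
  (m (p) (p) (p)) = m(0, 0, 0) = 3
  (m (p) (p) (m (p) (p) (p))) = m(0, 0, 3) = 0
  (m (g (m (p) (p) (p)) (s (p)) (t (p) (p))) (f (s (p)) (s (p)) (g (p) (q) (q))) (m (p) (p) (m (p) (p) (p)))) = m(2, 3, 0) = 4
  p = 0
  p = 0
  (t (p) (p)) = t(0, 0) = 1
  p = 0
  (s (p)) = s(0,) = 3
  q = 0
  q = 0
  p = 0
  (f (q) (q) (p)) = f(0, 0, 0) = 1
  (f (t (p) (p)) (s (p)) (f (q) (q) (p))) = f(1, 3, 1) = 0
  q = 0
  p = 0
  q = 0
  q = 0
  (g (p) (q) (q)) = g(0, 0, 0) = 0
  q = 0
  q = 0
  p = 0
  (f (q) (q) (p)) = f(0, 0, 0) = 1
  (t (g (p) (q) (q)) (f (q) (q) (p))) = t(0, 1) = 4
  (g (f (t (p) (p)) (s (p)) (f (q) (q) (p))) (q) (t (g (p) (q) (q)) (f (q) (q) (p)))) = g(0, 0, 4) = 0
  q = 0
  q = 0
  p = 0
  (f (q) (q) (p)) = f(0, 0, 0) = 1
  (s (f (q) (q) (p))) = s(1,) = 1
  q = 0
  p = 0
  (f (s (f (q) (q) (p))) (q) (p)) = f(1, 0, 0) = 0
  (m (m (g (m (p) (p) (p)) (s (p)) (t (p) (p))) (f (s (p)) (s (p)) (g (p) (q) (q))) (m (p) (p) (m (p) (p) (p)))) (g (f (t (p) (p)) (s (p)) (f (q) (q) (p))) (q) (t (g (p) (q) (q)) (f (q) (q) (p)))) (f (s (f (q) (q) (p))) (q) (p))) = m(4, 0, 0) = 1


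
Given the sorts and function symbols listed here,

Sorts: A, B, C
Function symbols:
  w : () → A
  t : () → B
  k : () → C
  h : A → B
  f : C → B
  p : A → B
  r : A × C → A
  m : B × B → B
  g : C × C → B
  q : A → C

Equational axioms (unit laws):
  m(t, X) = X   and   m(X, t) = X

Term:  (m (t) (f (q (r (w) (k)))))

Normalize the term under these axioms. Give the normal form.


normal form = (f (q (r (w) (k))))

1. (m (t) (f (q (r (w) (k)))))  →  (f (q (r (w) (k))))


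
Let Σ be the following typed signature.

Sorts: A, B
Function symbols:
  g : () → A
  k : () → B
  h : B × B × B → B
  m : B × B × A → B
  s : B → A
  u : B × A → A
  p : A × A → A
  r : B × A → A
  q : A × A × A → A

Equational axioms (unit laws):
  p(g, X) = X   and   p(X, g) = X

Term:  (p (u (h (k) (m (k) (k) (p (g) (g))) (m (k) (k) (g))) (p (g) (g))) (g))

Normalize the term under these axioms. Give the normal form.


normal form = (u (h (k) (m (k) (k) (g)) (m (k) (k) (g))) (g))

1. (p (u (h (k) (m (k) (k) (p (g) (g))) (m (k) (k) (g))) (p (g) (g))) (g))  →  (u (h (k) (m (k) (k) (p (g) (g))) (m (k) (k) (g))) (p (g) (g)))
2. (u (h (k) (m (k) (k) (p (g) (g))) (m (k) (k) (g))) (p (g) (g)))  →  (u (h (k) (m (k) (k) (g)) (m (k) (k) (g))) (p (g) (g)))
3. (u (h (k) (m (k) (k) (g)) (m (k) (k) (g))) (p (g) (g)))  →  (u (h (k) (m (k) (k) (g)) (m (k) (k) (g))) (g))


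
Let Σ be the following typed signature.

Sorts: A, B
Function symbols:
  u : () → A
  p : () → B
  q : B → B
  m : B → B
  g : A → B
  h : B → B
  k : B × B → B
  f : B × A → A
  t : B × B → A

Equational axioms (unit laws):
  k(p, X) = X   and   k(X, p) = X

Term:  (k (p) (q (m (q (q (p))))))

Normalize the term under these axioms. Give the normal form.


normal form = (q (m (q (q (p)))))

1. (k (p) (q (m (q (q (p))))))  →  (q (m (q (q (p)))))


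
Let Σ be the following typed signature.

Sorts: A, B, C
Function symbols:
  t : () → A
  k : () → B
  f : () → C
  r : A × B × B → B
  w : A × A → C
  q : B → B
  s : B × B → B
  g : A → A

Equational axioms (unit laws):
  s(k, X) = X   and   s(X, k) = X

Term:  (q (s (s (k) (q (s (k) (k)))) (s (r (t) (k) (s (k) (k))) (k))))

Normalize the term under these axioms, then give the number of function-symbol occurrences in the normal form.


1. (q (s (s (k) (q (s (k) (k)))) (s (r (t) (k) (s (k) (k))) (k))))  →  (q (s (q (s (k) (k))) (s (r (t) (k) (s (k) (k))) (k))))
2. (q (s (q (s (k) (k))) (s (r (t) (k) (s (k) (k))) (k))))  →  (q (s (q (k)) (s (r (t) (k) (s (k) (k))) (k))))
3. (q (s (q (k)) (s (r (t) (k) (s (k) (k))) (k))))  →  (q (s (q (k)) (r (t) (k) (s (k) (k)))))
4. (q (s (q (k)) (r (t) (k) (s (k) (k)))))  →  (q (s (q (k)) (r (t) (k) (k))))
normal form: (q (s (q (k)) (r (t) (k) (k))))

size = 8


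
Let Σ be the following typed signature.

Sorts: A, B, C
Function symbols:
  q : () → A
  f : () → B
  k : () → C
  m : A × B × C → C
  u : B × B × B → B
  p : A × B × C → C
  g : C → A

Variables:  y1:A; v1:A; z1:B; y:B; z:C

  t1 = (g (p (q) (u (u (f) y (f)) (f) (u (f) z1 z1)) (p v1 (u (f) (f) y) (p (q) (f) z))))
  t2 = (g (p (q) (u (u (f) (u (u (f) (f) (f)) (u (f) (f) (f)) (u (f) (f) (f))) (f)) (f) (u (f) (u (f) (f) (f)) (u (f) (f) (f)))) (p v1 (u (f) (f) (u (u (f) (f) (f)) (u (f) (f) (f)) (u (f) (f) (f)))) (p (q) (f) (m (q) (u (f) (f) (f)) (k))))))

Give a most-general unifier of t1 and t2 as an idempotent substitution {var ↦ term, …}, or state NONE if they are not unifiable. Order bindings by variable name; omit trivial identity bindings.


{y ↦ (u (u (f) (f) (f)) (u (f) (f) (f)) (u (f) (f) (f))), z ↦ (m (q) (u (f) (f) (f)) (k)), z1 ↦ (u (f) (f) (f))}


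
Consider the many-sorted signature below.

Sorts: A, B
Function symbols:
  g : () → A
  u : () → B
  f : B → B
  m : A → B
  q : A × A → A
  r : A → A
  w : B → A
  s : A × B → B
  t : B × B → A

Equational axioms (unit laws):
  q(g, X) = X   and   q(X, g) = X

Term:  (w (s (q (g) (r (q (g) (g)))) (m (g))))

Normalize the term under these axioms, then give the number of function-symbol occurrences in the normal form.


size = 6

1. (w (s (q (g) (r (q (g) (g)))) (m (g))))  →  (w (s (r (q (g) (g))) (m (g))))
2. (w (s (r (q (g) (g))) (m (g))))  →  (w (s (r (g)) (m (g))))
normal form: (w (s (r (g)) (m (g))))


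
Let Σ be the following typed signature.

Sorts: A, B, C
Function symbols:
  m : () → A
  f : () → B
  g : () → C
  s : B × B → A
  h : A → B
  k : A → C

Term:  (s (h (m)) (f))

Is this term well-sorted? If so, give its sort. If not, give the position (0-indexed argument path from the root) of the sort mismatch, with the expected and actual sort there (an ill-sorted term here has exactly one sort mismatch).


    (m) : A
  (h (m)) : B
  (f) : B
(s (h (m)) (f)) : A

well-sorted; sort = A


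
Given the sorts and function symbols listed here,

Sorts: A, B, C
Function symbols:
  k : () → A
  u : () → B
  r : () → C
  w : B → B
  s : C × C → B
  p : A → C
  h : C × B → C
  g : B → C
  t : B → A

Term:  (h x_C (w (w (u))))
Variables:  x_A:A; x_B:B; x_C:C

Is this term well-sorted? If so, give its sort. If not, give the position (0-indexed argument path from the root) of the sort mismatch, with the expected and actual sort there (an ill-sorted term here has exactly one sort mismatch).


  x_C : C
      (u) : B
    (w (u)) : B
  (w (w (u))) : B
(h x_C (w (w (u)))) : C

well-sorted; sort = C


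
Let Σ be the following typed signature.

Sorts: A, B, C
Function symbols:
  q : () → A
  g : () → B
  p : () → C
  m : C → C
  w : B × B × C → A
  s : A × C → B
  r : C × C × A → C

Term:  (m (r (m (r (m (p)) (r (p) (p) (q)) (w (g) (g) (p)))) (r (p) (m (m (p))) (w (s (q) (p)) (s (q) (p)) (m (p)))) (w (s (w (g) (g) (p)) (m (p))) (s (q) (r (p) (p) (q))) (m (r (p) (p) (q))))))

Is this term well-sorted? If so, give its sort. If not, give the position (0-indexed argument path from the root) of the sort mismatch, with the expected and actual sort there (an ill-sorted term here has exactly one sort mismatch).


well-sorted; sort = C

          (p) : C
        (m (p)) : C
          (p) : C
          (p) : C
          (q) : A
        (r (p) (p) (q)) : C
          (g) : B
          (g) : B
          (p) : C
        (w (g) (g) (p)) : A
      (r (m (p)) (r (p) (p) (q)) (w (g) (g) (p))) : C
    (m (r (m (p)) (r (p) (p) (q)) (w (g) (g) (p)))) : C
      (p) : C
          (p) : C
        (m (p)) : C
      (m (m (p))) : C
          (q) : A
          (p) : C
        (s (q) (p)) : B
          (q) : A
          (p) : C
        (s (q) (p)) : B
          (p) : C
        (m (p)) : C
      (w (s (q) (p)) (s (q) (p)) (m (p))) : A
    (r (p) (m (m (p))) (w (s (q) (p)) (s (q) (p)) (m (p)))) : C
          (g) : B
          (g) : B
          (p) : C
        (w (g) (g) (p)) : A
          (p) : C
        (m (p)) : C
      (s (w (g) (g) (p)) (m (p))) : B
        (q) : A
          (p) : C
          (p) : C
          (q) : A
        (r (p) (p) (q)) : C
      (s (q) (r (p) (p) (q))) : B
          (p) : C
          (p) : C
          (q) : A
        (r (p) (p) (q)) : C
      (m (r (p) (p) (q))) : C
    (w (s (w (g) (g) (p)) (m (p))) (s (q) (r (p) (p) (q))) (m (r (p) (p) (q)))) : A
  (r (m (r (m (p)) (r (p) (p) (q)) (w (g) (g) (p)))) (r (p) (m (m (p))) (w (s (q) (p)) (s (q) (p)) (m (p)))) (w (s (w (g) (g) (p)) (m (p))) (s (q) (r (p) (p) (q))) (m (r (p) (p) (q))))) : C
(m (r (m (r (m (p)) (r (p) (p) (q)) (w (g) (g) (p)))) (r (p) (m (m (p))) (w (s (q) (p)) (s (q) (p)) (m (p)))) (w (s (w (g) (g) (p)) (m (p))) (s (q) (r (p) (p) (q))) (m (r (p) (p) (q)))))) : C


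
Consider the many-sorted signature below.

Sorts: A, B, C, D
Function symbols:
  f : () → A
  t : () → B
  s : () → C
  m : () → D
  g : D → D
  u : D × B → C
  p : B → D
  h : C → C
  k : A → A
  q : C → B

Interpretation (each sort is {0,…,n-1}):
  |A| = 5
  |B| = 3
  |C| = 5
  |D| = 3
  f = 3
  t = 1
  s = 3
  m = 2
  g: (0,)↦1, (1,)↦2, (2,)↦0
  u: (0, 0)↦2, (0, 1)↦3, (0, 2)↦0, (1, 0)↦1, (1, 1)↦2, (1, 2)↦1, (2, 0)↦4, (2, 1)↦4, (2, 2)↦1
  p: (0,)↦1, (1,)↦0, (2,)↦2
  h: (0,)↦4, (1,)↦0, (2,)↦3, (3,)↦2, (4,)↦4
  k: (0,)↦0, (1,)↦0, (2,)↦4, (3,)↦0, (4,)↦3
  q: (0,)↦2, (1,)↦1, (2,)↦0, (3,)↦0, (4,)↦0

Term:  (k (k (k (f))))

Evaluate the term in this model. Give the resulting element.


  f = 3
  (k (f)) = k(3,) = 0
  (k (k (f))) = k(0,) = 0
  (k (k (k (f)))) = k(0,) = 0

value = 0


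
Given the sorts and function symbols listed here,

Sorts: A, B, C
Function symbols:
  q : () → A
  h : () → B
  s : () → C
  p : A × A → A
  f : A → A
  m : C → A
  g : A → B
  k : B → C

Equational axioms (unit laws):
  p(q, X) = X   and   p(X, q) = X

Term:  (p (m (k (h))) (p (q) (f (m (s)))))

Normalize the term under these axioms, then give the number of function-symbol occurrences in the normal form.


1. (p (m (k (h))) (p (q) (f (m (s)))))  →  (p (m (k (h))) (f (m (s))))
normal form: (p (m (k (h))) (f (m (s))))

size = 7


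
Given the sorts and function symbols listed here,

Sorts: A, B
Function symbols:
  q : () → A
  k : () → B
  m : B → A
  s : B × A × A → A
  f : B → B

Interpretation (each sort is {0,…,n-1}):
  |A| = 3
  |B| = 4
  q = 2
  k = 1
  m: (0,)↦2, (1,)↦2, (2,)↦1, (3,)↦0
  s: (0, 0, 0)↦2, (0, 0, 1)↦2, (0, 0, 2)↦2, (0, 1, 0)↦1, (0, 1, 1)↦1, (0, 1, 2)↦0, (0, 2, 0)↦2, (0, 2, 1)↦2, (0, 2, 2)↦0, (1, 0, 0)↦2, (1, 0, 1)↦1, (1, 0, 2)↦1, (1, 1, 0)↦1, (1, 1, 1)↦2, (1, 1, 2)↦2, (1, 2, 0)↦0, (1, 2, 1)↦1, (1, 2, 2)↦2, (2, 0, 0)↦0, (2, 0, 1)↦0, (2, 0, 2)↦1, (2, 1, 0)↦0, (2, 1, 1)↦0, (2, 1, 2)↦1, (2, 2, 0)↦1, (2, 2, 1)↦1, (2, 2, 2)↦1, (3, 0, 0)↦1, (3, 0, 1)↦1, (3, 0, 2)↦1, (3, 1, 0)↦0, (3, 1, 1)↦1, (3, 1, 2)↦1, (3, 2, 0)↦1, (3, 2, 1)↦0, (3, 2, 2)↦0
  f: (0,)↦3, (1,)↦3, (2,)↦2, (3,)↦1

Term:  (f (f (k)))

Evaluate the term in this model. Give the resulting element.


  k = 1
  (f (k)) = f(1,) = 3
  (f (f (k))) = f(3,) = 1

value = 1


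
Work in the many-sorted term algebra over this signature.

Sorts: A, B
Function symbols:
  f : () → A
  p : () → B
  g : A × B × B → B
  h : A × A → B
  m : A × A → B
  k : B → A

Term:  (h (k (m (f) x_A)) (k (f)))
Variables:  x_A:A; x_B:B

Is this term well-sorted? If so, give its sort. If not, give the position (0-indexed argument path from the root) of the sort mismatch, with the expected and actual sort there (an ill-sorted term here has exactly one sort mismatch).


      (f) : A
      x_A : A
    (m (f) x_A) : B
  (k (m (f) x_A)) : A
    (f) : A
  (k (f)) : ✗ arg 0 at [1, 0] has sort A, expected B

ill-sorted at position [1, 0]: expected B, got A


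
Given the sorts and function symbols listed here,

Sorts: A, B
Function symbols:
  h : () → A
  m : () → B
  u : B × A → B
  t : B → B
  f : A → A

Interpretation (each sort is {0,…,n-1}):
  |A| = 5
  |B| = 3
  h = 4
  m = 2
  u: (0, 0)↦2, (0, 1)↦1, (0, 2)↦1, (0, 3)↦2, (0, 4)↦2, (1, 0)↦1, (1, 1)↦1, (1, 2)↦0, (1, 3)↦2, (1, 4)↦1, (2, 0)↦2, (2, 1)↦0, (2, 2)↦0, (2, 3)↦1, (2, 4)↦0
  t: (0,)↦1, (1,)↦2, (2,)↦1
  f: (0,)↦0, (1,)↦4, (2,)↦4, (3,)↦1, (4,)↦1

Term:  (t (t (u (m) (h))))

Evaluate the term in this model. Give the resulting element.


  m = 2
  h = 4
  (u (m) (h)) = u(2, 4) = 0
  (t (u (m) (h))) = t(0,) = 1
  (t (t (u (m) (h)))) = t(1,) = 2

value = 2


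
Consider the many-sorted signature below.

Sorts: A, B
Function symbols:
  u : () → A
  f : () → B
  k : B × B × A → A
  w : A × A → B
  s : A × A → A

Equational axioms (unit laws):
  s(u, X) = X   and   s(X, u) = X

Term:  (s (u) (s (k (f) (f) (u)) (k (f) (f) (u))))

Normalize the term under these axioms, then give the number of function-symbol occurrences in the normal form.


size = 9

1. (s (u) (s (k (f) (f) (u)) (k (f) (f) (u))))  →  (s (k (f) (f) (u)) (k (f) (f) (u)))
normal form: (s (k (f) (f) (u)) (k (f) (f) (u)))


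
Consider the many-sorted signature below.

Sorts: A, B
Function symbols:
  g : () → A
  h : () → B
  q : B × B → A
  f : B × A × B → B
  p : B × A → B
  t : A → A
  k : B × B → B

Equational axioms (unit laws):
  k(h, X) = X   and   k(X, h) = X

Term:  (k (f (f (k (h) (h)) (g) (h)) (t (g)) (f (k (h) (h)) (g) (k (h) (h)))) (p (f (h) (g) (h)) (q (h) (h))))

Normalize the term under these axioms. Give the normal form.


1. (k (f (f (k (h) (h)) (g) (h)) (t (g)) (f (k (h) (h)) (g) (k (h) (h)))) (p (f (h) (g) (h)) (q (h) (h))))  →  (k (f (f (h) (g) (h)) (t (g)) (f (k (h) (h)) (g) (k (h) (h)))) (p (f (h) (g) (h)) (q (h) (h))))
2. (k (f (f (h) (g) (h)) (t (g)) (f (k (h) (h)) (g) (k (h) (h)))) (p (f (h) (g) (h)) (q (h) (h))))  →  (k (f (f (h) (g) (h)) (t (g)) (f (h) (g) (k (h) (h)))) (p (f (h) (g) (h)) (q (h) (h))))
3. (k (f (f (h) (g) (h)) (t (g)) (f (h) (g) (k (h) (h)))) (p (f (h) (g) (h)) (q (h) (h))))  →  (k (f (f (h) (g) (h)) (t (g)) (f (h) (g) (h))) (p (f (h) (g) (h)) (q (h) (h))))

normal form = (k (f (f (h) (g) (h)) (t (g)) (f (h) (g) (h))) (p (f (h) (g) (h)) (q (h) (h))))


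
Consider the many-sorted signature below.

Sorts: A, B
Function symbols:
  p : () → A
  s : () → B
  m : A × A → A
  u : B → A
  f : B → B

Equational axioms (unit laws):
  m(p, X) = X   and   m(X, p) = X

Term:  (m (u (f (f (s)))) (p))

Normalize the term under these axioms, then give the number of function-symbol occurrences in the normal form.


size = 4

1. (m (u (f (f (s)))) (p))  →  (u (f (f (s))))
normal form: (u (f (f (s))))


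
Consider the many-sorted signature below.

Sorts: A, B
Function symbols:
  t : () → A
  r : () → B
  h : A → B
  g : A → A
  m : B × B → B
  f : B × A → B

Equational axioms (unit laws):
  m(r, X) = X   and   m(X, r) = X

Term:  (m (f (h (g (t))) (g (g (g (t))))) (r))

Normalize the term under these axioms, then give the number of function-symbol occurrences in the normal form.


size = 8

1. (m (f (h (g (t))) (g (g (g (t))))) (r))  →  (f (h (g (t))) (g (g (g (t)))))
normal form: (f (h (g (t))) (g (g (g (t)))))


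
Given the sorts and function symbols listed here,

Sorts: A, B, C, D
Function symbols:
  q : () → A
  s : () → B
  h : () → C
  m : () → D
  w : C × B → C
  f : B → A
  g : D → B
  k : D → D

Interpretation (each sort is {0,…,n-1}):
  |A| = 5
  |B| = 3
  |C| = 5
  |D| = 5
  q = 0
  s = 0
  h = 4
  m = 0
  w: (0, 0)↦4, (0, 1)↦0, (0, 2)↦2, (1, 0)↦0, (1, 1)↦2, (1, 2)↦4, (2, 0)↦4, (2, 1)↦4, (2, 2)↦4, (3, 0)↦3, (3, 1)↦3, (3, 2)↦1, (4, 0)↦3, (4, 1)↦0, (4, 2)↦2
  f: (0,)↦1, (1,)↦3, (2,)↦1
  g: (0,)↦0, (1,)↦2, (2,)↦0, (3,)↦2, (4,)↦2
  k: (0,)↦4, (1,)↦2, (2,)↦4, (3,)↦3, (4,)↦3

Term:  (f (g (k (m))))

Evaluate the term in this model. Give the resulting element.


  m = 0
  (k (m)) = k(0,) = 4
  (g (k (m))) = g(4,) = 2
  (f (g (k (m)))) = f(2,) = 1

value = 1


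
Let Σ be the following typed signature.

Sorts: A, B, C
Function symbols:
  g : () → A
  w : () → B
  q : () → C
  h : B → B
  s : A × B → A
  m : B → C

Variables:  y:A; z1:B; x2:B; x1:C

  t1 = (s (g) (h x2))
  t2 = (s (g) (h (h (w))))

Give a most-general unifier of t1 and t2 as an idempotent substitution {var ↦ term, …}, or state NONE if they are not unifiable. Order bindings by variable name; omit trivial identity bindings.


{x2 ↦ (h (w))}


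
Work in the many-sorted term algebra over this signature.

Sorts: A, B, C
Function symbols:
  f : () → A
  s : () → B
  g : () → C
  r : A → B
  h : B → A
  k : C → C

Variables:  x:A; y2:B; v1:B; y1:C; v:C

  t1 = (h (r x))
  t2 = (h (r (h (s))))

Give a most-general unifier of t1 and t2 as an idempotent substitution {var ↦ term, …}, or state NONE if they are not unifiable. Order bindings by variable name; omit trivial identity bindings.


{x ↦ (h (s))}


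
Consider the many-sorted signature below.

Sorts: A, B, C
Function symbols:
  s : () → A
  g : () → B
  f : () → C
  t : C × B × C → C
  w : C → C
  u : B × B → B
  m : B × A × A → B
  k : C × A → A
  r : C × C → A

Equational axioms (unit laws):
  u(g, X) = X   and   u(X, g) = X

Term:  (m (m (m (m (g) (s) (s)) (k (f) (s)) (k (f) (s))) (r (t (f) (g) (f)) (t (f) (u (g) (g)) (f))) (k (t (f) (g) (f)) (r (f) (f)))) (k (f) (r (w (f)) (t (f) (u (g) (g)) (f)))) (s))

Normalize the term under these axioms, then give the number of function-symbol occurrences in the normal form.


size = 40

1. (m (m (m (m (g) (s) (s)) (k (f) (s)) (k (f) (s))) (r (t (f) (g) (f)) (t (f) (u (g) (g)) (f))) (k (t (f) (g) (f)) (r (f) (f)))) (k (f) (r (w (f)) (t (f) (u (g) (g)) (f)))) (s))  →  (m (m (m (m (g) (s) (s)) (k (f) (s)) (k (f) (s))) (r (t (f) (g) (f)) (t (f) (g) (f))) (k (t (f) (g) (f)) (r (f) (f)))) (k (f) (r (w (f)) (t (f) (u (g) (g)) (f)))) (s))
2. (m (m (m (m (g) (s) (s)) (k (f) (s)) (k (f) (s))) (r (t (f) (g) (f)) (t (f) (g) (f))) (k (t (f) (g) (f)) (r (f) (f)))) (k (f) (r (w (f)) (t (f) (u (g) (g)) (f)))) (s))  →  (m (m (m (m (g) (s) (s)) (k (f) (s)) (k (f) (s))) (r (t (f) (g) (f)) (t (f) (g) (f))) (k (t (f) (g) (f)) (r (f) (f)))) (k (f) (r (w (f)) (t (f) (g) (f)))) (s))
normal form: (m (m (m (m (g) (s) (s)) (k (f) (s)) (k (f) (s))) (r (t (f) (g) (f)) (t (f) (g) (f))) (k (t (f) (g) (f)) (r (f) (f)))) (k (f) (r (w (f)) (t (f) (g) (f)))) (s))


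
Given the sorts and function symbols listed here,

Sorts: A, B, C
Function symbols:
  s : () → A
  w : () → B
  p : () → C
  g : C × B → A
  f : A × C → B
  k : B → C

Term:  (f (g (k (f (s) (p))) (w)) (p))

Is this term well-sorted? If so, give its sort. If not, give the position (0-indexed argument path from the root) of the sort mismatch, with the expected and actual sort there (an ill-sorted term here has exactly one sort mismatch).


well-sorted; sort = B

        (s) : A
        (p) : C
      (f (s) (p)) : B
    (k (f (s) (p))) : C
    (w) : B
  (g (k (f (s) (p))) (w)) : A
  (p) : C
(f (g (k (f (s) (p))) (w)) (p)) : B


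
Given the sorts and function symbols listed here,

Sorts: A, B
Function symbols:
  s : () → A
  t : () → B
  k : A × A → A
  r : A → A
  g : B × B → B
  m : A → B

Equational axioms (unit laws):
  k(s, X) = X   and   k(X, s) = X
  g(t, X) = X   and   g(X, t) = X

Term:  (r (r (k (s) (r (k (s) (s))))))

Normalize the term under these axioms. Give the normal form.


1. (r (r (k (s) (r (k (s) (s))))))  →  (r (r (r (k (s) (s)))))
2. (r (r (r (k (s) (s)))))  →  (r (r (r (s))))

normal form = (r (r (r (s))))


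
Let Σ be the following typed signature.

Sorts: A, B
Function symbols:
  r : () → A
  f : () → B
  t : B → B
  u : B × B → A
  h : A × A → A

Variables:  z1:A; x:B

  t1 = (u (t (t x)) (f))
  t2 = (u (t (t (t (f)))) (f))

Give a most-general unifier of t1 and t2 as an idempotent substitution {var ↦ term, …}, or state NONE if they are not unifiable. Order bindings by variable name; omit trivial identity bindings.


{x ↦ (t (f))}


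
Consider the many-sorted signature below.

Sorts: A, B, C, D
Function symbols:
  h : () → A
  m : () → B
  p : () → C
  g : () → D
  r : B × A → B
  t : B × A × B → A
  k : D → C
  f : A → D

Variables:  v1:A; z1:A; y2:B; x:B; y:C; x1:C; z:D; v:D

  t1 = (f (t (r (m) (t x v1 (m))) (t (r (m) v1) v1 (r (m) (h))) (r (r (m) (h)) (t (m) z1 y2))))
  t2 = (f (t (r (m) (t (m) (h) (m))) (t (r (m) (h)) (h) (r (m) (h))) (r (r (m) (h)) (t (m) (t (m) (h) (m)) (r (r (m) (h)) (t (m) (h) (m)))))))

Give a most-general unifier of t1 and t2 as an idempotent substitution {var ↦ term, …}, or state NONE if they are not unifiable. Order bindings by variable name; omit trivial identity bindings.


{v1 ↦ (h), x ↦ (m), y2 ↦ (r (r (m) (h)) (t (m) (h) (m))), z1 ↦ (t (m) (h) (m))}


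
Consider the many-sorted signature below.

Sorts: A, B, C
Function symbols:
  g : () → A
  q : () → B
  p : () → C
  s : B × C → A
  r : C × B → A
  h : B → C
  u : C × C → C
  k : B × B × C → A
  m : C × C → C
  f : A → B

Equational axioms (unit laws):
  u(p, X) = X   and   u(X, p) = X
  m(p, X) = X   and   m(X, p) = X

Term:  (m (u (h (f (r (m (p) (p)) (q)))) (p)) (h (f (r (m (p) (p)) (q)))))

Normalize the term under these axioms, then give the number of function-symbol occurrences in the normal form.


1. (m (u (h (f (r (m (p) (p)) (q)))) (p)) (h (f (r (m (p) (p)) (q)))))  →  (m (h (f (r (m (p) (p)) (q)))) (h (f (r (m (p) (p)) (q)))))
2. (m (h (f (r (m (p) (p)) (q)))) (h (f (r (m (p) (p)) (q)))))  →  (m (h (f (r (p) (q)))) (h (f (r (m (p) (p)) (q)))))
3. (m (h (f (r (p) (q)))) (h (f (r (m (p) (p)) (q)))))  →  (m (h (f (r (p) (q)))) (h (f (r (p) (q)))))
normal form: (m (h (f (r (p) (q)))) (h (f (r (p) (q)))))

size = 11
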